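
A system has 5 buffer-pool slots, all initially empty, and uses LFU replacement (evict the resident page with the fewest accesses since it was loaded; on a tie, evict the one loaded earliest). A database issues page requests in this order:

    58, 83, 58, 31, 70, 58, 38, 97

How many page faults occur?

6

58: fault, frames (58)
83: fault, frames (58 83)
58: hit
31: fault, frames (58 83 31)
70: fault, frames (58 83 31 70)
58: hit
38: fault, frames (58 83 31 70 38)
97: fault, evict 83, frames (58 31 70 38 97)
Page faults: 6.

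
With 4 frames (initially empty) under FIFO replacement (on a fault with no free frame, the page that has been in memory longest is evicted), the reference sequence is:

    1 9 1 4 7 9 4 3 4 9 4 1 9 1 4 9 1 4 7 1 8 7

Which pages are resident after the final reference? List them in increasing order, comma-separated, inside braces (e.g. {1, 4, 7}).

1 → fault, frames (1)
9 → fault, frames (1 9)
1 → hit
4 → fault, frames (1 9 4)
7 → fault, frames (1 9 4 7)
9 → hit
4 → hit
3 → fault, evict 1, frames (9 4 7 3)
4 → hit
9 → hit
4 → hit
1 → fault, evict 9, frames (4 7 3 1)
9 → fault, evict 4, frames (7 3 1 9)
1 → hit
4 → fault, evict 7, frames (3 1 9 4)
9 → hit
1 → hit
4 → hit
7 → fault, evict 3, frames (1 9 4 7)
1 → hit
8 → fault, evict 1, frames (9 4 7 8)
7 → hit

{4, 7, 8, 9}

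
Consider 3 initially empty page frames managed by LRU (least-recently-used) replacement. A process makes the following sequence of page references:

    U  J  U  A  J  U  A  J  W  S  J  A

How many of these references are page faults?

U -> miss, frames {U}
J -> miss, frames {U,J}
U -> hit
A -> miss, frames {J,U,A}
J -> hit
U -> hit
A -> hit
J -> hit
W -> miss, evict U, frames {A,J,W}
S -> miss, evict A, frames {J,W,S}
J -> hit
A -> miss, evict W, frames {S,J,A}
Page faults: 6.

6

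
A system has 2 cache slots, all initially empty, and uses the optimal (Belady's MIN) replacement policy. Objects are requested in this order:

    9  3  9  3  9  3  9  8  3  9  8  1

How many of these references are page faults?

5

9 → fault, frames (9)
3 → fault, frames (9 3)
9 → hit
3 → hit
9 → hit
3 → hit
9 → hit
8 → fault, evict 9, frames (3 8)
3 → hit
9 → fault, evict 3, frames (8 9)
8 → hit
1 → fault, evict 9, frames (8 1)
Page faults: 5.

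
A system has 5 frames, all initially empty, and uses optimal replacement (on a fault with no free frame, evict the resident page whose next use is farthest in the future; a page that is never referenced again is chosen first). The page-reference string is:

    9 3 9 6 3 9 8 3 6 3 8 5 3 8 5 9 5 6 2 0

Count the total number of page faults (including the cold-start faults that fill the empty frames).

7

9: fault, frames {9}
3: fault, frames {9,3}
9: hit
6: fault, frames {9,3,6}
3: hit
9: hit
8: fault, frames {9,3,6,8}
3: hit
6: hit
3: hit
8: hit
5: fault, frames {9,3,6,8,5}
3: hit
8: hit
5: hit
9: hit
5: hit
6: hit
2: fault, evict 5, frames {9,3,6,8,2}
0: fault, evict 2, frames {9,3,6,8,0}
Page faults: 7.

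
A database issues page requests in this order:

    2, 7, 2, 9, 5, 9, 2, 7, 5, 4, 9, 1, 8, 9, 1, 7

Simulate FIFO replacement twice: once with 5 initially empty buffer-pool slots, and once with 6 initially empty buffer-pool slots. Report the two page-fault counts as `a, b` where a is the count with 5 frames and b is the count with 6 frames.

8, 7

5 frames: F F . F F . . . . F . F F . . F → 8 faults.
6 frames: F F . F F . . . . F . F F . . . → 7 faults.
7 < 8: adding a frame reduced faults, as is typical.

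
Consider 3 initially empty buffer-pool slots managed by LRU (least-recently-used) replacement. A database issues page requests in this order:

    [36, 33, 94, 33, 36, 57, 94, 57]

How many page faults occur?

36 -> miss, frames [36]
33 -> miss, frames [36, 33]
94 -> miss, frames [36, 33, 94]
33 -> hit
36 -> hit
57 -> miss, evict 94, frames [33, 36, 57]
94 -> miss, evict 33, frames [36, 57, 94]
57 -> hit
Page faults: 5.

5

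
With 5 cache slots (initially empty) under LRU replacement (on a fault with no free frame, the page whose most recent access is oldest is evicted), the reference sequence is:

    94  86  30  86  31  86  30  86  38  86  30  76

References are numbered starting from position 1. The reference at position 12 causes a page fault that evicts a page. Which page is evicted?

pos 1: 94 -> miss, frames [94]
pos 2: 86 -> miss, frames [94, 86]
pos 3: 30 -> miss, frames [94, 86, 30]
pos 4: 86 -> hit
pos 5: 31 -> miss, frames [94, 30, 86, 31]
pos 6: 86 -> hit
pos 7: 30 -> hit
pos 8: 86 -> hit
pos 9: 38 -> miss, frames [94, 31, 30, 86, 38]
pos 10: 86 -> hit
pos 11: 30 -> hit
pos 12: 76 -> miss, evict 94, frames [31, 38, 86, 30, 76]
At position 12, page 94 is evicted.

94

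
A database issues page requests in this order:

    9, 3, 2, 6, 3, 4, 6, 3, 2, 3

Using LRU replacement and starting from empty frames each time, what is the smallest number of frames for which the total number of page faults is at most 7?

f=1: 10 faults
f=2: 9 faults
f=3: 6 faults
f=4: 5 faults
f=5: 5 faults
Smallest f with faults ≤ 7 is 3.

3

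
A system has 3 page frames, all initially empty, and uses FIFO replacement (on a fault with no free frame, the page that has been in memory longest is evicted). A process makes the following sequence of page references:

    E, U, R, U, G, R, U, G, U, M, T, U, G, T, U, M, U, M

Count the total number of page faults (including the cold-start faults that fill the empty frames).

9

E → miss, frames (E)
U → miss, frames (E U)
R → miss, frames (E U R)
U → hit
G → miss, evict E, frames (U R G)
R → hit
U → hit
G → hit
U → hit
M → miss, evict U, frames (R G M)
T → miss, evict R, frames (G M T)
U → miss, evict G, frames (M T U)
G → miss, evict M, frames (T U G)
T → hit
U → hit
M → miss, evict T, frames (U G M)
U → hit
M → hit
Page faults: 9.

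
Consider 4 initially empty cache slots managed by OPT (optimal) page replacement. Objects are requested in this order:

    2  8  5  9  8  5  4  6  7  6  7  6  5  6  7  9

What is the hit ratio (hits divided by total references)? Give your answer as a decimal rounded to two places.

0.56

2: fault, frames (2)
8: fault, frames (2 8)
5: fault, frames (2 8 5)
9: fault, frames (2 8 5 9)
8: hit
5: hit
4: fault, evict 8, frames (2 5 9 4)
6: fault, evict 4, frames (2 5 9 6)
7: fault, evict 2, frames (5 9 6 7)
6: hit
7: hit
6: hit
5: hit
6: hit
7: hit
9: hit
Hits: 9 of 16 references → 9/16 = 0.5625.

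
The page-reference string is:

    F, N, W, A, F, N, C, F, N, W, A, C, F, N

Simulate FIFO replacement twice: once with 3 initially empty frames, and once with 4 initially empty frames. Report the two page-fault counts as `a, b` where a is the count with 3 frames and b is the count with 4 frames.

3 frames: F F F F F F F . . F F . F F → 11 faults.
4 frames: F F F F . . F F F F F F F F → 12 faults.
12 > 11: adding a frame increased faults — Belady's anomaly.

11, 12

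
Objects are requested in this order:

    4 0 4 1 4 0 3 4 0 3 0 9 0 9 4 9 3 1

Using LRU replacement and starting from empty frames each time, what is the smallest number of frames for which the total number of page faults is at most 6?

4

f=1: 18 faults
f=2: 12 faults
f=3: 8 faults
f=4: 6 faults
f=5: 5 faults
Smallest f with faults ≤ 6 is 4.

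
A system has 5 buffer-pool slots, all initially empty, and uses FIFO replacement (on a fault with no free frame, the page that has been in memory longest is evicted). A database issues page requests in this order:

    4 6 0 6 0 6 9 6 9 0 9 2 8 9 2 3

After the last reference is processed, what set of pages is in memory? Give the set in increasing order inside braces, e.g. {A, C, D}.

{0, 2, 3, 8, 9}

4 → miss, frames [4]
6 → miss, frames [4, 6]
0 → miss, frames [4, 6, 0]
6 → hit
0 → hit
6 → hit
9 → miss, frames [4, 6, 0, 9]
6 → hit
9 → hit
0 → hit
9 → hit
2 → miss, frames [4, 6, 0, 9, 2]
8 → miss, evict 4, frames [6, 0, 9, 2, 8]
9 → hit
2 → hit
3 → miss, evict 6, frames [0, 9, 2, 8, 3]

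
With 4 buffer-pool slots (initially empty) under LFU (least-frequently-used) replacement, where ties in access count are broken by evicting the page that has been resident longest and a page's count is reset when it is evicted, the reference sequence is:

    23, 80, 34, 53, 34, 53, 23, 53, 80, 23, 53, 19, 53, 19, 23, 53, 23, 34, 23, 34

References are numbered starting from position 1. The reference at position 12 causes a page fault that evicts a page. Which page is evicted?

80

pos 1: 23: fault, frames [23]
pos 2: 80: fault, frames [23, 80]
pos 3: 34: fault, frames [23, 80, 34]
pos 4: 53: fault, frames [23, 80, 34, 53]
pos 5: 34: hit
pos 6: 53: hit
pos 7: 23: hit
pos 8: 53: hit
pos 9: 80: hit
pos 10: 23: hit
pos 11: 53: hit
pos 12: 19: fault, evict 80, frames [23, 34, 53, 19]
At position 12, page 80 is evicted.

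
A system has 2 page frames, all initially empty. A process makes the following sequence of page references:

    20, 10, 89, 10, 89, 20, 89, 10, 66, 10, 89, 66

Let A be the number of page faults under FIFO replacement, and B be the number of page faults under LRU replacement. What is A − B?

Under FIFO: F F F . . F . F F . F . → 7 faults.
Under LRU: F F F . . F . F F . F F → 8 faults.
A − B = 7 − 8 = -1.

-1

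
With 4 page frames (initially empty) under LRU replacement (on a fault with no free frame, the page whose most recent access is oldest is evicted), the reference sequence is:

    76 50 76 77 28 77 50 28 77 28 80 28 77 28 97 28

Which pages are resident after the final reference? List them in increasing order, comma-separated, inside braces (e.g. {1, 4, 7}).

76: miss, frames (76)
50: miss, frames (76 50)
76: hit
77: miss, frames (50 76 77)
28: miss, frames (50 76 77 28)
77: hit
50: hit
28: hit
77: hit
28: hit
80: miss, evict 76, frames (50 77 28 80)
28: hit
77: hit
28: hit
97: miss, evict 50, frames (80 77 28 97)
28: hit

{28, 77, 80, 97}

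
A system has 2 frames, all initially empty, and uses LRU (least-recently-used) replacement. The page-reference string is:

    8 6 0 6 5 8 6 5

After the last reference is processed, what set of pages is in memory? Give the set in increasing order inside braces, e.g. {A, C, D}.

{5, 6}

8 -> fault, frames [8]
6 -> fault, frames [8, 6]
0 -> fault, evict 8, frames [6, 0]
6 -> hit
5 -> fault, evict 0, frames [6, 5]
8 -> fault, evict 6, frames [5, 8]
6 -> fault, evict 5, frames [8, 6]
5 -> fault, evict 8, frames [6, 5]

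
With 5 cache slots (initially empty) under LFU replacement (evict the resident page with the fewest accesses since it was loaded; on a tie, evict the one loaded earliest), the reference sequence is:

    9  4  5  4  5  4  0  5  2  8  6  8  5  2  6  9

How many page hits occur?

9 → fault, frames [9]
4 → fault, frames [9, 4]
5 → fault, frames [9, 4, 5]
4 → hit
5 → hit
4 → hit
0 → fault, frames [9, 4, 5, 0]
5 → hit
2 → fault, frames [9, 4, 5, 0, 2]
8 → fault, evict 9, frames [4, 5, 0, 2, 8]
6 → fault, evict 0, frames [4, 5, 2, 8, 6]
8 → hit
5 → hit
2 → hit
6 → hit
9 → fault, evict 2, frames [4, 5, 8, 6, 9]
Hits: 8.

8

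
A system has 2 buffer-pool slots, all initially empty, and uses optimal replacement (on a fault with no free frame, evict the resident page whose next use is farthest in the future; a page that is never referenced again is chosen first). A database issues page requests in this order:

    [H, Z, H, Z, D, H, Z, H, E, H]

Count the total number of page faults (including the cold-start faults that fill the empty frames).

5

H → miss, frames [H]
Z → miss, frames [H, Z]
H → hit
Z → hit
D → miss, evict Z, frames [H, D]
H → hit
Z → miss, evict D, frames [H, Z]
H → hit
E → miss, evict Z, frames [H, E]
H → hit
Page faults: 5.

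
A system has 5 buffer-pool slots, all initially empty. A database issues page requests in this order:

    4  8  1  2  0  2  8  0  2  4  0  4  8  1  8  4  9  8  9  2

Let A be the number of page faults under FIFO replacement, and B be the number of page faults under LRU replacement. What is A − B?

-1

Under FIFO: F F F F F . . . . . . . . . . . F . . . → 6 faults.
Under LRU: F F F F F . . . . . . . . . . . F . . F → 7 faults.
A − B = 6 − 7 = -1.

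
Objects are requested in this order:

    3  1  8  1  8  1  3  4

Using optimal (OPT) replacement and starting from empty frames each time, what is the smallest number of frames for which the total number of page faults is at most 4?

f=1: 8 faults
f=2: 5 faults
f=3: 4 faults
f=4: 4 faults
Smallest f with faults ≤ 4 is 3.

3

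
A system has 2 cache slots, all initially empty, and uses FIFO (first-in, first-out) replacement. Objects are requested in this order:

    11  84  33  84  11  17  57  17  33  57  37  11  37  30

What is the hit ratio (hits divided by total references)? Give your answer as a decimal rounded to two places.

11: miss, frames (11)
84: miss, frames (11 84)
33: miss, evict 11, frames (84 33)
84: hit
11: miss, evict 84, frames (33 11)
17: miss, evict 33, frames (11 17)
57: miss, evict 11, frames (17 57)
17: hit
33: miss, evict 17, frames (57 33)
57: hit
37: miss, evict 57, frames (33 37)
11: miss, evict 33, frames (37 11)
37: hit
30: miss, evict 37, frames (11 30)
Hits: 4 of 14 references → 4/14 = 0.2857.

0.29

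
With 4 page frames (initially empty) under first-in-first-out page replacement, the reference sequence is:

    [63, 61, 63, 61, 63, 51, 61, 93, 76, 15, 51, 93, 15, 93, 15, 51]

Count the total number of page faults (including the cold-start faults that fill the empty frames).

6

63: fault, frames {63}
61: fault, frames {63,61}
63: hit
61: hit
63: hit
51: fault, frames {63,61,51}
61: hit
93: fault, frames {63,61,51,93}
76: fault, evict 63, frames {61,51,93,76}
15: fault, evict 61, frames {51,93,76,15}
51: hit
93: hit
15: hit
93: hit
15: hit
51: hit
Page faults: 6.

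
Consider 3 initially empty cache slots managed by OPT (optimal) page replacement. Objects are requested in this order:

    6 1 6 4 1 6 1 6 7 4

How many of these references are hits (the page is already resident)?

6 -> fault, frames (6)
1 -> fault, frames (6 1)
6 -> hit
4 -> fault, frames (6 1 4)
1 -> hit
6 -> hit
1 -> hit
6 -> hit
7 -> fault, evict 1, frames (6 4 7)
4 -> hit
Hits: 6.

6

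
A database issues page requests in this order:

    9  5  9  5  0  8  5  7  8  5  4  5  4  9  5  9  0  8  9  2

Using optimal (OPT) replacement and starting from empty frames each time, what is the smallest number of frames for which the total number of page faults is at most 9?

f=1: 20 faults
f=2: 11 faults
f=3: 9 faults
f=4: 8 faults
f=5: 7 faults
f=6: 7 faults
f=7: 7 faults
Smallest f with faults ≤ 9 is 3.

3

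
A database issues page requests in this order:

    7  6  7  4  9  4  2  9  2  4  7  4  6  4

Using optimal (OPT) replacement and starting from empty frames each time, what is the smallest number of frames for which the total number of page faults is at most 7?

f=1: 14 faults
f=2: 8 faults
f=3: 7 faults
f=4: 6 faults
f=5: 5 faults
Smallest f with faults ≤ 7 is 3.

3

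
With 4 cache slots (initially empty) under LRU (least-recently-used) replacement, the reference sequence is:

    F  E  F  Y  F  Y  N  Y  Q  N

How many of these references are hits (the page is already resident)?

5

F: fault, frames {F}
E: fault, frames {F,E}
F: hit
Y: fault, frames {E,F,Y}
F: hit
Y: hit
N: fault, frames {E,F,Y,N}
Y: hit
Q: fault, evict E, frames {F,N,Y,Q}
N: hit
Hits: 5.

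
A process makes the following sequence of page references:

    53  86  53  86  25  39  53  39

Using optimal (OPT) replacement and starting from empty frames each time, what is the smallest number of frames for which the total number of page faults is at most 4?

2

f=1: 8 faults
f=2: 4 faults
f=3: 4 faults
f=4: 4 faults
Smallest f with faults ≤ 4 is 2.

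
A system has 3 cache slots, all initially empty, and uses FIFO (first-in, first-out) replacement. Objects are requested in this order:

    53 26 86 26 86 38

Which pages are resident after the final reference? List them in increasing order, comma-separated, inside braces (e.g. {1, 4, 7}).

53: fault, frames [53]
26: fault, frames [53, 26]
86: fault, frames [53, 26, 86]
26: hit
86: hit
38: fault, evict 53, frames [26, 86, 38]

{26, 38, 86}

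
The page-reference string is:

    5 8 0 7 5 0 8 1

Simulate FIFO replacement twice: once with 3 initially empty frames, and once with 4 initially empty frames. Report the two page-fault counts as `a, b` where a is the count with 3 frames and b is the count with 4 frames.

3 frames: F F F F F . F F → 7 faults.
4 frames: F F F F . . . F → 5 faults.
5 < 7: adding a frame reduced faults, as is typical.

7, 5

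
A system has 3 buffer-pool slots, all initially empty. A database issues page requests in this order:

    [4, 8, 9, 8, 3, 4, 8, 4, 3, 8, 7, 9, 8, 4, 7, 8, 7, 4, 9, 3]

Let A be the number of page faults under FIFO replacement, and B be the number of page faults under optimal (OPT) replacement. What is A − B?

4

Under FIFO: F F F . F F F . . . F F . F . F F . F F → 13 faults.
Under OPT: F F F . F . . . . . F F . . F . . . F F → 9 faults.
A − B = 13 − 9 = 4.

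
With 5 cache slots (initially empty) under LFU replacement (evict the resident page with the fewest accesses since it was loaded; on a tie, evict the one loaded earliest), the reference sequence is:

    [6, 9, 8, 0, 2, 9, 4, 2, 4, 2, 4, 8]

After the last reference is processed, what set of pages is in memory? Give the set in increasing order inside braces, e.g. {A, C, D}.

6 → miss, frames (6)
9 → miss, frames (6 9)
8 → miss, frames (6 9 8)
0 → miss, frames (6 9 8 0)
2 → miss, frames (6 9 8 0 2)
9 → hit
4 → miss, evict 6, frames (9 8 0 2 4)
2 → hit
4 → hit
2 → hit
4 → hit
8 → hit

{0, 2, 4, 8, 9}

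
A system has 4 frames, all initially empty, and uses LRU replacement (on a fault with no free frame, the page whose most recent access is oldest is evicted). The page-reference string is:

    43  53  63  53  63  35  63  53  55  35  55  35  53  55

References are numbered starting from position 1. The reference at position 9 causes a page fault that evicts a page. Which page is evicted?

pos 1: 43: fault, frames [43]
pos 2: 53: fault, frames [43, 53]
pos 3: 63: fault, frames [43, 53, 63]
pos 4: 53: hit
pos 5: 63: hit
pos 6: 35: fault, frames [43, 53, 63, 35]
pos 7: 63: hit
pos 8: 53: hit
pos 9: 55: fault, evict 43, frames [35, 63, 53, 55]
At position 9, page 43 is evicted.

43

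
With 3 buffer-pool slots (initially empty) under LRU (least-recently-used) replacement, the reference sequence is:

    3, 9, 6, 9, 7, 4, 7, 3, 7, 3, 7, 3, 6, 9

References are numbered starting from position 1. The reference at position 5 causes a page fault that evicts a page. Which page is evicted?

pos 1: 3: miss, frames {3}
pos 2: 9: miss, frames {3,9}
pos 3: 6: miss, frames {3,9,6}
pos 4: 9: hit
pos 5: 7: miss, evict 3, frames {6,9,7}
At position 5, page 3 is evicted.

3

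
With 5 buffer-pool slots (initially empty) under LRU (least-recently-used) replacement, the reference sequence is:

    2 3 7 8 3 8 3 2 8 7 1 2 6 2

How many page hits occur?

8

2 → miss, frames [2]
3 → miss, frames [2, 3]
7 → miss, frames [2, 3, 7]
8 → miss, frames [2, 3, 7, 8]
3 → hit
8 → hit
3 → hit
2 → hit
8 → hit
7 → hit
1 → miss, frames [3, 2, 8, 7, 1]
2 → hit
6 → miss, evict 3, frames [8, 7, 1, 2, 6]
2 → hit
Hits: 8.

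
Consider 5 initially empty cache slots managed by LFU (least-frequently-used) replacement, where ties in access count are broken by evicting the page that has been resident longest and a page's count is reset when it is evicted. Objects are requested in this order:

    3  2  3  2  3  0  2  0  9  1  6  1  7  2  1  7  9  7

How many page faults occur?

8

3: miss, frames (3)
2: miss, frames (3 2)
3: hit
2: hit
3: hit
0: miss, frames (3 2 0)
2: hit
0: hit
9: miss, frames (3 2 0 9)
1: miss, frames (3 2 0 9 1)
6: miss, evict 9, frames (3 2 0 1 6)
1: hit
7: miss, evict 6, frames (3 2 0 1 7)
2: hit
1: hit
7: hit
9: miss, evict 0, frames (3 2 1 7 9)
7: hit
Page faults: 8.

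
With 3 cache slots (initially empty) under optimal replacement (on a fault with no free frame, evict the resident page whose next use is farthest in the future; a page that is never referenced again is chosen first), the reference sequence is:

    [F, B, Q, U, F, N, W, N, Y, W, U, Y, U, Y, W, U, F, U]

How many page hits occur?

F: fault, frames {F}
B: fault, frames {F,B}
Q: fault, frames {F,B,Q}
U: fault, evict Q, frames {F,B,U}
F: hit
N: fault, evict B, frames {F,U,N}
W: fault, evict F, frames {U,N,W}
N: hit
Y: fault, evict N, frames {U,W,Y}
W: hit
U: hit
Y: hit
U: hit
Y: hit
W: hit
U: hit
F: fault, evict Y, frames {U,W,F}
U: hit
Hits: 10.

10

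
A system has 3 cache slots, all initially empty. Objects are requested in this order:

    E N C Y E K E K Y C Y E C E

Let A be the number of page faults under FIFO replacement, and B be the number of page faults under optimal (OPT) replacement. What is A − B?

3

Under FIFO: F F F F F F . . . F F F . . → 9 faults.
Under OPT: F F F F . F . . . F . . . . → 6 faults.
A − B = 9 − 6 = 3.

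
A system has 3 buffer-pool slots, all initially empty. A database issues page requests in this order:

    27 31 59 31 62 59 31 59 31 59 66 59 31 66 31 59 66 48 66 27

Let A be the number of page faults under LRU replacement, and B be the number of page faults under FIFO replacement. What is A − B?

Under LRU: F F F . F . . . . . F . . . . . . F . F → 7 faults.
Under FIFO: F F F . F . . . . . F . F . . F . F F F → 10 faults.
A − B = 7 − 10 = -3.

-3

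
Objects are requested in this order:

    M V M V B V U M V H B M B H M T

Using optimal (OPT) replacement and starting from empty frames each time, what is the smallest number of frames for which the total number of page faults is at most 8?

f=1: 16 faults
f=2: 9 faults
f=3: 7 faults
f=4: 6 faults
f=5: 6 faults
f=6: 6 faults
Smallest f with faults ≤ 8 is 3.

3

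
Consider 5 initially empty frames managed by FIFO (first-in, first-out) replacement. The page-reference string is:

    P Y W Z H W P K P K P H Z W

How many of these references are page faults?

P -> fault, frames {P}
Y -> fault, frames {P,Y}
W -> fault, frames {P,Y,W}
Z -> fault, frames {P,Y,W,Z}
H -> fault, frames {P,Y,W,Z,H}
W -> hit
P -> hit
K -> fault, evict P, frames {Y,W,Z,H,K}
P -> fault, evict Y, frames {W,Z,H,K,P}
K -> hit
P -> hit
H -> hit
Z -> hit
W -> hit
Page faults: 7.

7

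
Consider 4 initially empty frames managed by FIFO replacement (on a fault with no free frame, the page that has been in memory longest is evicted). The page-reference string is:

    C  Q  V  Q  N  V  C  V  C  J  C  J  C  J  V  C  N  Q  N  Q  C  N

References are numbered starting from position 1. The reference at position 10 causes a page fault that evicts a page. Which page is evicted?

pos 1: C → fault, frames {C}
pos 2: Q → fault, frames {C,Q}
pos 3: V → fault, frames {C,Q,V}
pos 4: Q → hit
pos 5: N → fault, frames {C,Q,V,N}
pos 6: V → hit
pos 7: C → hit
pos 8: V → hit
pos 9: C → hit
pos 10: J → fault, evict C, frames {Q,V,N,J}
At position 10, page C is evicted.

C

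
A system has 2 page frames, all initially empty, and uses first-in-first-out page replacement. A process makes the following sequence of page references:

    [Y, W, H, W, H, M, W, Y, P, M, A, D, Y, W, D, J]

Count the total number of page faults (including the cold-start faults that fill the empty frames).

Y -> miss, frames {Y}
W -> miss, frames {Y,W}
H -> miss, evict Y, frames {W,H}
W -> hit
H -> hit
M -> miss, evict W, frames {H,M}
W -> miss, evict H, frames {M,W}
Y -> miss, evict M, frames {W,Y}
P -> miss, evict W, frames {Y,P}
M -> miss, evict Y, frames {P,M}
A -> miss, evict P, frames {M,A}
D -> miss, evict M, frames {A,D}
Y -> miss, evict A, frames {D,Y}
W -> miss, evict D, frames {Y,W}
D -> miss, evict Y, frames {W,D}
J -> miss, evict W, frames {D,J}
Page faults: 14.

14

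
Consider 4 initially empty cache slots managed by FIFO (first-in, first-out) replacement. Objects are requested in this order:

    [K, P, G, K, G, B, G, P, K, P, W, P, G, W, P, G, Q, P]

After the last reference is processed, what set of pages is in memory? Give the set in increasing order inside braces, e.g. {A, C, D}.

{B, P, Q, W}

K → miss, frames [K]
P → miss, frames [K, P]
G → miss, frames [K, P, G]
K → hit
G → hit
B → miss, frames [K, P, G, B]
G → hit
P → hit
K → hit
P → hit
W → miss, evict K, frames [P, G, B, W]
P → hit
G → hit
W → hit
P → hit
G → hit
Q → miss, evict P, frames [G, B, W, Q]
P → miss, evict G, frames [B, W, Q, P]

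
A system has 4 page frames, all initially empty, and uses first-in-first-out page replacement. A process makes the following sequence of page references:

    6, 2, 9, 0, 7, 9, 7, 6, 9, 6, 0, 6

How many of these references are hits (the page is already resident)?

6

6 → miss, frames {6}
2 → miss, frames {6,2}
9 → miss, frames {6,2,9}
0 → miss, frames {6,2,9,0}
7 → miss, evict 6, frames {2,9,0,7}
9 → hit
7 → hit
6 → miss, evict 2, frames {9,0,7,6}
9 → hit
6 → hit
0 → hit
6 → hit
Hits: 6.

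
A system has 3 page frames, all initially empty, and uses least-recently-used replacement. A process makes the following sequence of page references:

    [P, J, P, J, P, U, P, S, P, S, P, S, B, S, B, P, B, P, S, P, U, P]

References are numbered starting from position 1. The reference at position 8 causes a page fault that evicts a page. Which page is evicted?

J

pos 1: P: miss, frames {P}
pos 2: J: miss, frames {P,J}
pos 3: P: hit
pos 4: J: hit
pos 5: P: hit
pos 6: U: miss, frames {J,P,U}
pos 7: P: hit
pos 8: S: miss, evict J, frames {U,P,S}
At position 8, page J is evicted.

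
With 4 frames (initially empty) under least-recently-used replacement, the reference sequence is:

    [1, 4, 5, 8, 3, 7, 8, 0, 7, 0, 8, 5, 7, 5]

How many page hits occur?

1: miss, frames (1)
4: miss, frames (1 4)
5: miss, frames (1 4 5)
8: miss, frames (1 4 5 8)
3: miss, evict 1, frames (4 5 8 3)
7: miss, evict 4, frames (5 8 3 7)
8: hit
0: miss, evict 5, frames (3 7 8 0)
7: hit
0: hit
8: hit
5: miss, evict 3, frames (7 0 8 5)
7: hit
5: hit
Hits: 6.

6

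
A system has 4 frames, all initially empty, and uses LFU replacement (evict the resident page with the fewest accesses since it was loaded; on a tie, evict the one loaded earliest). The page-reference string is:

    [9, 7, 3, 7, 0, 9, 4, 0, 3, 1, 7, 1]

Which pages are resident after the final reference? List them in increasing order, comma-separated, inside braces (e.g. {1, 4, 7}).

9: miss, frames (9)
7: miss, frames (9 7)
3: miss, frames (9 7 3)
7: hit
0: miss, frames (9 7 3 0)
9: hit
4: miss, evict 3, frames (9 7 0 4)
0: hit
3: miss, evict 4, frames (9 7 0 3)
1: miss, evict 3, frames (9 7 0 1)
7: hit
1: hit

{0, 1, 7, 9}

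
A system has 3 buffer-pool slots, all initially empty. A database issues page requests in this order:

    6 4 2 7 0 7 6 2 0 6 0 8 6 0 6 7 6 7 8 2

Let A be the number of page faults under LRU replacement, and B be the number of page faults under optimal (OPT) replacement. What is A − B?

Under LRU: F F F F F . F F F . . F . . . F . . F F → 12 faults.
Under OPT: F F F F F . . F . . . F . . . F . . . F → 9 faults.
A − B = 12 − 9 = 3.

3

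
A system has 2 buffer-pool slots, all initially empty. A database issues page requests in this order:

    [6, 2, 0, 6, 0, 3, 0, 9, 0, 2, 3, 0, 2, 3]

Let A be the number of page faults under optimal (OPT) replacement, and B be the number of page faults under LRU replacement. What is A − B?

-3

Under OPT: F F F . . F . F . F F . F . → 8 faults.
Under LRU: F F F F . F . F . F F F F F → 11 faults.
A − B = 8 − 11 = -3.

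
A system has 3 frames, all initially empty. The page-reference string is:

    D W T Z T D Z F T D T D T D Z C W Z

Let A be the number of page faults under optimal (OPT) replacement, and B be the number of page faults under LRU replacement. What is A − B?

-3

Under OPT: F F F F . . . F . . . . . . F F F . → 8 faults.
Under LRU: F F F F . F . F F F . . . . F F F . → 11 faults.
A − B = 8 − 11 = -3.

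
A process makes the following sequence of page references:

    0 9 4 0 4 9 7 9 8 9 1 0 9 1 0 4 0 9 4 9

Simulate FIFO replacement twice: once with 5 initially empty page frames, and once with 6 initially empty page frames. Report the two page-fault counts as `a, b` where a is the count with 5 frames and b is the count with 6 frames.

9, 6

5 frames: F F F . . . F . F . F F F . . F . . . . → 9 faults.
6 frames: F F F . . . F . F . F . . . . . . . . . → 6 faults.
6 < 9: adding a frame reduced faults, as is typical.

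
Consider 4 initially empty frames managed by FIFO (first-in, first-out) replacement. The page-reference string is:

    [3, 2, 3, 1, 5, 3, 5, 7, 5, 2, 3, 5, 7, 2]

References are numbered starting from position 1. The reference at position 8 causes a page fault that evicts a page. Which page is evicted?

pos 1: 3 -> miss, frames {3}
pos 2: 2 -> miss, frames {3,2}
pos 3: 3 -> hit
pos 4: 1 -> miss, frames {3,2,1}
pos 5: 5 -> miss, frames {3,2,1,5}
pos 6: 3 -> hit
pos 7: 5 -> hit
pos 8: 7 -> miss, evict 3, frames {2,1,5,7}
At position 8, page 3 is evicted.

3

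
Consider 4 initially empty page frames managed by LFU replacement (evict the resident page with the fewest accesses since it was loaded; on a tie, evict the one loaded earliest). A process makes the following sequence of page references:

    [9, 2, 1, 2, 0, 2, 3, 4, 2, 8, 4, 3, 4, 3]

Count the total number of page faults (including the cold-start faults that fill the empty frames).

7

9: fault, frames {9}
2: fault, frames {9,2}
1: fault, frames {9,2,1}
2: hit
0: fault, frames {9,2,1,0}
2: hit
3: fault, evict 9, frames {2,1,0,3}
4: fault, evict 1, frames {2,0,3,4}
2: hit
8: fault, evict 0, frames {2,3,4,8}
4: hit
3: hit
4: hit
3: hit
Page faults: 7.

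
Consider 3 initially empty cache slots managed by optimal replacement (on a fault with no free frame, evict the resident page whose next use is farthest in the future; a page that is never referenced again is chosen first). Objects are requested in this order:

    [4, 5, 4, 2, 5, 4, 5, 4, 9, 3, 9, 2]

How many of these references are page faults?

5

4: fault, frames [4]
5: fault, frames [4, 5]
4: hit
2: fault, frames [4, 5, 2]
5: hit
4: hit
5: hit
4: hit
9: fault, evict 5, frames [4, 2, 9]
3: fault, evict 4, frames [2, 9, 3]
9: hit
2: hit
Page faults: 5.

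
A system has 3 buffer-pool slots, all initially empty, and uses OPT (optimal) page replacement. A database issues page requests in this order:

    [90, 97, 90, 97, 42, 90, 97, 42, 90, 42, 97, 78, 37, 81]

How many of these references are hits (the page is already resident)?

90: fault, frames {90}
97: fault, frames {90,97}
90: hit
97: hit
42: fault, frames {90,97,42}
90: hit
97: hit
42: hit
90: hit
42: hit
97: hit
78: fault, evict 42, frames {90,97,78}
37: fault, evict 78, frames {90,97,37}
81: fault, evict 37, frames {90,97,81}
Hits: 8.

8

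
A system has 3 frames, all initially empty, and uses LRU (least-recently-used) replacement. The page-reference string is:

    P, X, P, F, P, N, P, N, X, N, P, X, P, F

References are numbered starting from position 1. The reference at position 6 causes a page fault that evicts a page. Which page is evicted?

pos 1: P -> miss, frames (P)
pos 2: X -> miss, frames (P X)
pos 3: P -> hit
pos 4: F -> miss, frames (X P F)
pos 5: P -> hit
pos 6: N -> miss, evict X, frames (F P N)
At position 6, page X is evicted.

X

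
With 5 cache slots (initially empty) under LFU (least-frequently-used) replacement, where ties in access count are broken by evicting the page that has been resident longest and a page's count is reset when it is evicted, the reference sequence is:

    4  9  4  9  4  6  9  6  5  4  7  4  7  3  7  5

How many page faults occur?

7

4: fault, frames {4}
9: fault, frames {4,9}
4: hit
9: hit
4: hit
6: fault, frames {4,9,6}
9: hit
6: hit
5: fault, frames {4,9,6,5}
4: hit
7: fault, frames {4,9,6,5,7}
4: hit
7: hit
3: fault, evict 5, frames {4,9,6,7,3}
7: hit
5: fault, evict 3, frames {4,9,6,7,5}
Page faults: 7.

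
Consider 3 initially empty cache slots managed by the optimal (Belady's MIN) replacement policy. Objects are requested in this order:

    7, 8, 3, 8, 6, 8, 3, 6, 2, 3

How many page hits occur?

7 → fault, frames (7)
8 → fault, frames (7 8)
3 → fault, frames (7 8 3)
8 → hit
6 → fault, evict 7, frames (8 3 6)
8 → hit
3 → hit
6 → hit
2 → fault, evict 6, frames (8 3 2)
3 → hit
Hits: 5.

5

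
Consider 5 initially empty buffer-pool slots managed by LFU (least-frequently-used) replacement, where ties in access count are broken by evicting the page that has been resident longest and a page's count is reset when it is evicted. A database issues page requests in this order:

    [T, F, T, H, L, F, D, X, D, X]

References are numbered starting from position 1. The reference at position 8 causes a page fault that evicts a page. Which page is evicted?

pos 1: T: fault, frames {T}
pos 2: F: fault, frames {T,F}
pos 3: T: hit
pos 4: H: fault, frames {T,F,H}
pos 5: L: fault, frames {T,F,H,L}
pos 6: F: hit
pos 7: D: fault, frames {T,F,H,L,D}
pos 8: X: fault, evict H, frames {T,F,L,D,X}
At position 8, page H is evicted.

H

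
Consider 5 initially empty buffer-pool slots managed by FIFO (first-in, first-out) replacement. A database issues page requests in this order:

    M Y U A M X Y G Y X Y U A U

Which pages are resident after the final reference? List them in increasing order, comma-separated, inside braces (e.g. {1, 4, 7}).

{A, G, U, X, Y}

M → miss, frames {M}
Y → miss, frames {M,Y}
U → miss, frames {M,Y,U}
A → miss, frames {M,Y,U,A}
M → hit
X → miss, frames {M,Y,U,A,X}
Y → hit
G → miss, evict M, frames {Y,U,A,X,G}
Y → hit
X → hit
Y → hit
U → hit
A → hit
U → hit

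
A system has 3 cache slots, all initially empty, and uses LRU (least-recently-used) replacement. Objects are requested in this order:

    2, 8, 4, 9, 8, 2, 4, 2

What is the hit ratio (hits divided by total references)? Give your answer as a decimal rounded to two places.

2 -> miss, frames [2]
8 -> miss, frames [2, 8]
4 -> miss, frames [2, 8, 4]
9 -> miss, evict 2, frames [8, 4, 9]
8 -> hit
2 -> miss, evict 4, frames [9, 8, 2]
4 -> miss, evict 9, frames [8, 2, 4]
2 -> hit
Hits: 2 of 8 references → 2/8 = 0.2500.

0.25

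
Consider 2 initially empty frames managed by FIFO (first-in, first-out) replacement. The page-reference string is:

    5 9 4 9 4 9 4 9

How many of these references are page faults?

3

5: fault, frames {5}
9: fault, frames {5,9}
4: fault, evict 5, frames {9,4}
9: hit
4: hit
9: hit
4: hit
9: hit
Page faults: 3.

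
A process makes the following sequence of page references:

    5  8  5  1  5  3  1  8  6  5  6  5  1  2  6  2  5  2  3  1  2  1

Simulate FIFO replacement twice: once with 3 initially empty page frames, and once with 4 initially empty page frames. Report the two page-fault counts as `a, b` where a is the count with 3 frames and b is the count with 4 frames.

3 frames: F F . F . F . . F F . . F F F . F . F F F . → 13 faults.
4 frames: F F . F . F . . F F . . . F . . . . . F . . → 8 faults.
8 < 13: adding a frame reduced faults, as is typical.

13, 8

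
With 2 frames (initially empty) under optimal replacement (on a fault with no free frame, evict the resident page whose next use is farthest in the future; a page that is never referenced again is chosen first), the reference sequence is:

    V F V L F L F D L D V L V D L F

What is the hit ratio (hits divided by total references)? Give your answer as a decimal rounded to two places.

0.56

V → miss, frames (V)
F → miss, frames (V F)
V → hit
L → miss, evict V, frames (F L)
F → hit
L → hit
F → hit
D → miss, evict F, frames (L D)
L → hit
D → hit
V → miss, evict D, frames (L V)
L → hit
V → hit
D → miss, evict V, frames (L D)
L → hit
F → miss, evict D, frames (L F)
Hits: 9 of 16 references → 9/16 = 0.5625.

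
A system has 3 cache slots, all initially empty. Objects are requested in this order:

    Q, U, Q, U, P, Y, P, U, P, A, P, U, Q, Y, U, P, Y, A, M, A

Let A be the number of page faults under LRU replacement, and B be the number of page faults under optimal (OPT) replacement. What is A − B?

1

Under LRU: F F . . F F . . . F . . F F . F . F F . → 10 faults.
Under OPT: F F . . F F . . . F . . F F . . . F F . → 9 faults.
A − B = 10 − 9 = 1.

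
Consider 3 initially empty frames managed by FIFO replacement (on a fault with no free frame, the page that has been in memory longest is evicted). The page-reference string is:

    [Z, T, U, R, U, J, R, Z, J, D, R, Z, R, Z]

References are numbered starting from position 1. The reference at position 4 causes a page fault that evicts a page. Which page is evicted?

Z

pos 1: Z -> miss, frames {Z}
pos 2: T -> miss, frames {Z,T}
pos 3: U -> miss, frames {Z,T,U}
pos 4: R -> miss, evict Z, frames {T,U,R}
At position 4, page Z is evicted.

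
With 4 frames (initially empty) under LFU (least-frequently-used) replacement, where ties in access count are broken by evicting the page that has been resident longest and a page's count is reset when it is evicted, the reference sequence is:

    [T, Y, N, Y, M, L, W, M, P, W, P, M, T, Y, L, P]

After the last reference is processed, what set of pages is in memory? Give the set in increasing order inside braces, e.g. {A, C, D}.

{L, M, P, W}

T → fault, frames [T]
Y → fault, frames [T, Y]
N → fault, frames [T, Y, N]
Y → hit
M → fault, frames [T, Y, N, M]
L → fault, evict T, frames [Y, N, M, L]
W → fault, evict N, frames [Y, M, L, W]
M → hit
P → fault, evict L, frames [Y, M, W, P]
W → hit
P → hit
M → hit
T → fault, evict Y, frames [M, W, P, T]
Y → fault, evict T, frames [M, W, P, Y]
L → fault, evict Y, frames [M, W, P, L]
P → hit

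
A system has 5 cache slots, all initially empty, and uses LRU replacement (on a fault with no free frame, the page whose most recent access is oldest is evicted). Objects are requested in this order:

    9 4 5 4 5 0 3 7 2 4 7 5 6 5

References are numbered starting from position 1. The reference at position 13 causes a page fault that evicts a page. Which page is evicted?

3

pos 1: 9 -> fault, frames (9)
pos 2: 4 -> fault, frames (9 4)
pos 3: 5 -> fault, frames (9 4 5)
pos 4: 4 -> hit
pos 5: 5 -> hit
pos 6: 0 -> fault, frames (9 4 5 0)
pos 7: 3 -> fault, frames (9 4 5 0 3)
pos 8: 7 -> fault, evict 9, frames (4 5 0 3 7)
pos 9: 2 -> fault, evict 4, frames (5 0 3 7 2)
pos 10: 4 -> fault, evict 5, frames (0 3 7 2 4)
pos 11: 7 -> hit
pos 12: 5 -> fault, evict 0, frames (3 2 4 7 5)
pos 13: 6 -> fault, evict 3, frames (2 4 7 5 6)
At position 13, page 3 is evicted.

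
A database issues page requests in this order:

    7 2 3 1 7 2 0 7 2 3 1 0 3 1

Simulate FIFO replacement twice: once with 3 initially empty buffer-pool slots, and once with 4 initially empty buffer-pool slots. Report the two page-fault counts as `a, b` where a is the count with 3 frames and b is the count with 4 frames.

9, 10

3 frames: F F F F F F F . . F F . . . → 9 faults.
4 frames: F F F F . . F F F F F F . . → 10 faults.
10 > 9: adding a frame increased faults — Belady's anomaly.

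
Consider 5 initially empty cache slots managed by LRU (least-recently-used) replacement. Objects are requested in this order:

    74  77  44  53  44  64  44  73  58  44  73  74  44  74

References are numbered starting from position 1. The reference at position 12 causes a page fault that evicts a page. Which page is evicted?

53

pos 1: 74 -> miss, frames {74}
pos 2: 77 -> miss, frames {74,77}
pos 3: 44 -> miss, frames {74,77,44}
pos 4: 53 -> miss, frames {74,77,44,53}
pos 5: 44 -> hit
pos 6: 64 -> miss, frames {74,77,53,44,64}
pos 7: 44 -> hit
pos 8: 73 -> miss, evict 74, frames {77,53,64,44,73}
pos 9: 58 -> miss, evict 77, frames {53,64,44,73,58}
pos 10: 44 -> hit
pos 11: 73 -> hit
pos 12: 74 -> miss, evict 53, frames {64,58,44,73,74}
At position 12, page 53 is evicted.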